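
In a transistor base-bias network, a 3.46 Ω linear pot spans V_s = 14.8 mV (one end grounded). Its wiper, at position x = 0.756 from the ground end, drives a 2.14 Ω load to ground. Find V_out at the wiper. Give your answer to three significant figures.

The pot divides into 0.8442 Ω above the wiper and 2.616 Ω below.
(x·R_p) ‖ R_L = 1.177 Ω.
Loaded-divider output: V_out = 14.8 × 0.5823 = 8.618 mV.

V_out ≈ 8.62 mV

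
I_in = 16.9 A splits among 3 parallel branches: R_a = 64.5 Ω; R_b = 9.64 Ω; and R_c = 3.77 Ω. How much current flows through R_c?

I ≈ 11.7 A

Conductances: ΣG = 1/64.5 + 1/9.64 + 1/3.77 = 0.3845 (1/Ω).
Current divider: I(R_c) = I_in · G_k/ΣG = 16.9 × (0.2653/0.3845) = 16.9 × 0.6899 = 11.66 A.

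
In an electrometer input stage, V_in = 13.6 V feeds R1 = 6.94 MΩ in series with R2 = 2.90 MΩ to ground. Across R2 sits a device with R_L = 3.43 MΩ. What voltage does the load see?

First combine the lower leg with the load: R2 ‖ R_L = 1.571 MΩ.
Now apply the divider: V_out = 13.6 × 0.1846 = 2.511 V.
(Unloaded it would be 4.01 V; the load pulls it down.)

V_out ≈ 2.51 V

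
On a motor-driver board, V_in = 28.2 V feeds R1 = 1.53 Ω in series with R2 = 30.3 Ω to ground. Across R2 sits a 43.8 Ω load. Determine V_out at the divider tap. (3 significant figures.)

V_out ≈ 26.0 V

The load sits in parallel with R2, giving an effective lower resistance R2' = R2·R_L/(R2+R_L) = 17.91 Ω.
Then V_out = V_in · R2'/(R1 + R2') = 28.2 × 17.91/19.44 = 25.98 V.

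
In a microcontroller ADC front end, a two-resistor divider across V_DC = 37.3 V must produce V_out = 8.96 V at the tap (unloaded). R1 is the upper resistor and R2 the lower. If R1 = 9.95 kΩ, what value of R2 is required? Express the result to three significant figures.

R2 ≈ 3.15 kΩ

The divider ratio is R2/(R1+R2) = 8.96/37.3 = 0.2402.
So R2 = R1 · V_out/(V_DC − V_out) = 9.95 × 8.96/(37.3 − 8.96) = 9.95 × 0.3162 = 3.146 kΩ.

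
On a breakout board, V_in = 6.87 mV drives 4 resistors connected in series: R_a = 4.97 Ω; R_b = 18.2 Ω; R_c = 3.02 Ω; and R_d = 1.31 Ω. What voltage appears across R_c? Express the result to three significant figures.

V ≈ 0.754 mV

Total series resistance ΣR = 4.97 + 18.2 + 3.02 + 1.31 = 27.50 Ω.
By the voltage-divider rule, V = 6.87 × 3.020/27.50 = 0.7545 mV.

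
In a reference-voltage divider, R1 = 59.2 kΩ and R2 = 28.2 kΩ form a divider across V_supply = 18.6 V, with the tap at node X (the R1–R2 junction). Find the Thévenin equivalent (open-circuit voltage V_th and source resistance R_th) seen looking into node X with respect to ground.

V_th is the unloaded tap voltage: V_supply · R2/(R1+R2) = 18.6 × 0.3227 = 6.001 V.
Looking into X with the source shorted: R_th = R1·R2/(R1+R2) = 59.20 × 28.2/87.40 = 19.10 kΩ.

V_th ≈ 6.00 V, R_th ≈ 19.1 kΩ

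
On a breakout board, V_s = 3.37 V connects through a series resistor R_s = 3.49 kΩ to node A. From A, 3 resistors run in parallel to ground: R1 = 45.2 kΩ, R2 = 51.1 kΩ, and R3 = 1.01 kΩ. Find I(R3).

Combine the parallel branches: R_p = (1/45.2 + 1/51.1 + 1/1.01)⁻¹ = 0.9692 kΩ.
V_A by voltage divider: V_A = 3.37 × 0.9692/(3.49 + 0.9692) = 0.7325 V.
I(R3) = V_A / R3 = 0.7325/1.01 = 0.7252 mA.
(Equivalently: I_total = 0.7557 mA, then current-divider fraction G_k/ΣG = 0.9596.)

I ≈ 0.725 mA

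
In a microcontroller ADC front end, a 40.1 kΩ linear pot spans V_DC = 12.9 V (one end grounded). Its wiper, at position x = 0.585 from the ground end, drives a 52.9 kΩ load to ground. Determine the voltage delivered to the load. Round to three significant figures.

V_out ≈ 6.37 V

The pot divides into 16.64 kΩ above the wiper and 23.46 kΩ below.
R_L loads the lower segment: effective lower R = 16.25 kΩ.
Loaded-divider output: V_out = 12.9 × 0.4941 = 6.374 V.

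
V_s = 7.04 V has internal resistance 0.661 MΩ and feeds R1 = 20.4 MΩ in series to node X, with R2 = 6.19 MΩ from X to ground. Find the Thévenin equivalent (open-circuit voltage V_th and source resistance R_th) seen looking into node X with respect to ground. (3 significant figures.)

R1' = 0.661 + 20.4 = 21.06 MΩ (source resistance + R1).
V_th is the unloaded tap voltage: V_s · R2/(R1'+R2) = 7.04 × 0.2271 = 1.599 V.
Zeroing V_s shorts the top of R1' to ground, so R_th = R1' ‖ R2 = 4.784 MΩ.

V_th ≈ 1.60 V, R_th ≈ 4.78 MΩ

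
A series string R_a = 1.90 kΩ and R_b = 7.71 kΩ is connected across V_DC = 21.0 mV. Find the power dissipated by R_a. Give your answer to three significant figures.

The common current is I = 21.0/9.610 = 2.185 µA.
P = I²R = 4.775 × 1.90 = 9.073 nW.

P ≈ 9.07 nW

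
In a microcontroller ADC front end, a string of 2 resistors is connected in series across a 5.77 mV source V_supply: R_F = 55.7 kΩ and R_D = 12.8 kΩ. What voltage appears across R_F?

V ≈ 4.69 mV

Series total: ΣR = 55.7 + 12.8 = 68.50 kΩ.
V = V_supply · R/ΣR = 5.77 × 0.8131 = 4.692 mV.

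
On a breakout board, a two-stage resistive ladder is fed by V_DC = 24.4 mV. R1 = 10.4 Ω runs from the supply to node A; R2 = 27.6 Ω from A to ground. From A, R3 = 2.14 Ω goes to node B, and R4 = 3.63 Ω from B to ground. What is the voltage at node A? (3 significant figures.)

The second stage (R3 + R4 = 5.770 Ω) loads node A in parallel with R2.
R2 ‖ (R3+R4) = 4.772 Ω.
So V_A = 24.4 × 0.3145 = 7.675 mV.

V_A ≈ 7.67 mV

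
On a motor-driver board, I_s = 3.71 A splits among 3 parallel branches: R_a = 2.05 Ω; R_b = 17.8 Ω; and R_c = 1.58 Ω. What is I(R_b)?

Conductances: ΣG = 1/2.05 + 1/17.8 + 1/1.58 = 1.177 (1/Ω).
By the current-divider rule, I = I_s · G_k/ΣG = 3.71 × 0.04774 = 0.1771 A.

I ≈ 0.177 A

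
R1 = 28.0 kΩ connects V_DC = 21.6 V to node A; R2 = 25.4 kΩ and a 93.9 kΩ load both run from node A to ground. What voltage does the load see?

R2 ‖ R_L = (25.4 × 93.9)/(25.4 + 93.9) = 19.99 kΩ.
Now apply the divider: V_out = 21.6 × 0.4166 = 8.998 V.

V_out ≈ 9.00 V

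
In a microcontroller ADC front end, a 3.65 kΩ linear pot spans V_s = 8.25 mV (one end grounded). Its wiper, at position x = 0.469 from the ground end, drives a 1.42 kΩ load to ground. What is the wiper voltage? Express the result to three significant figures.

Lower segment x·R_p = 1.712 kΩ; upper segment (1−x)·R_p = 1.938 kΩ.
R_L loads the lower segment: effective lower R = 0.7762 kΩ.
Then V_out = V_s · 0.7762/(1.938 + 0.7762) = 2.359 mV.

V_out ≈ 2.36 mV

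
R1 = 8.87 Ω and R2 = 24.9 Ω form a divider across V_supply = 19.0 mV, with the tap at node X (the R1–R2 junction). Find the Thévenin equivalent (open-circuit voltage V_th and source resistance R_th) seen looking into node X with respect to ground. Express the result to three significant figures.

V_th ≈ 14.0 mV, R_th ≈ 6.54 Ω

V_th is the unloaded tap voltage: V_supply · R2/(R1+R2) = 19.0 × 0.7373 = 14.01 mV.
Zeroing V_supply shorts the top of R1 to ground, so R_th = R1 ‖ R2 = 6.540 Ω.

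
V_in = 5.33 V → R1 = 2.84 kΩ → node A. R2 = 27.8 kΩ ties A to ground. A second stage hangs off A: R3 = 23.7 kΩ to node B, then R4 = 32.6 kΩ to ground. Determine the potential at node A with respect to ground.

V_A ≈ 4.62 V

Node A sees R2 in parallel with the series input of stage 2, R3 + R4 = 56.30 kΩ.
R2 ‖ (R3+R4) = 18.61 kΩ.
V_A = 5.33 × 18.61/(2.84 + 18.61) = 4.624 V.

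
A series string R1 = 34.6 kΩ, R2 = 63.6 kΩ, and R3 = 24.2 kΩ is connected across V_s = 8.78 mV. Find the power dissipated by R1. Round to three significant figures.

ΣR = 122.4 kΩ → I = 8.78/122.4 = 0.07173 µA.
V(R1) = I·R = 2.482 mV; P = V·I = 2.482 × 0.07173 = 0.1780 nW.

P ≈ 0.178 nW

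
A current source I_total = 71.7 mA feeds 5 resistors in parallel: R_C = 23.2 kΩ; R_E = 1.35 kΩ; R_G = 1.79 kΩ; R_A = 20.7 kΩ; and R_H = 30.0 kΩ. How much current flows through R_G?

I ≈ 28.1 mA

ΣG = 1/23.2 + 1/1.35 + 1/1.79 + 1/20.7 + 1/30.0 = 1.424.
R_G takes the fraction G_k/ΣG = 0.5587/1.424 = 0.3923, so I = 71.7 × 0.3923 = 28.13 mA.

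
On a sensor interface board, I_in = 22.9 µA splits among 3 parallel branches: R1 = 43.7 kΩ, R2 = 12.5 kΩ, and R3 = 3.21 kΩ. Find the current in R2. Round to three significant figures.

Conductances: ΣG = 1/43.7 + 1/12.5 + 1/3.21 = 0.4144 (1/kΩ).
R2 takes the fraction G_k/ΣG = 0.08000/0.4144 = 0.1930, so I = 22.9 × 0.1930 = 4.421 µA.

I ≈ 4.42 µA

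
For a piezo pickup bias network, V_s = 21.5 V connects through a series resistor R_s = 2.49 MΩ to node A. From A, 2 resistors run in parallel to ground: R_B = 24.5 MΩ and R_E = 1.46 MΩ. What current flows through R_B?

Equivalent of the parallel group: R_p = 1.378 MΩ.
V_A = 21.5 × 1.378/3.868 = 7.659 V.
Branch current I = V_A/R_B = 7.659/24.5 = 0.3126 µA.

I ≈ 0.313 µA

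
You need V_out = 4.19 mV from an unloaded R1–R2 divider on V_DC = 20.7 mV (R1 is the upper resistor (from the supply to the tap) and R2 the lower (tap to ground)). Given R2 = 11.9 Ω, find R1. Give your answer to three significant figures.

V_out/V_DC = R2/(R1+R2) = 0.2024.
R1 = R2·(1/k − 1) = 11.9 × 3.940 = 46.89 Ω.

R1 ≈ 46.9 Ω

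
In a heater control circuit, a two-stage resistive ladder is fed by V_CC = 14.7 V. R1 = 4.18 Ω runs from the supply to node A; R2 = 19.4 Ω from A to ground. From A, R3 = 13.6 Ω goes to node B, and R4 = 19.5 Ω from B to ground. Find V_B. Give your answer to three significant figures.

Node A sees R2 in parallel with the series input of stage 2, R3 + R4 = 33.10 Ω.
Effective lower resistance at A: R2 ‖ 33.10 = 12.23 Ω.
So V_A = 14.7 × 0.7453 = 10.96 V.
Stage 2 is unloaded, so V_B = V_A · R4/(R3+R4) = 10.96 × 19.5/33.10 = 6.454 V.

V_B ≈ 6.45 V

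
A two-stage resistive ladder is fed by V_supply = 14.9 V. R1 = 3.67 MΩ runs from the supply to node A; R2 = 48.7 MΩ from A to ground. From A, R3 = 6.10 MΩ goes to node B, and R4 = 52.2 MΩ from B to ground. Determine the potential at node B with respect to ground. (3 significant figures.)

V_B ≈ 11.7 V

Node A sees R2 in parallel with the series input of stage 2, R3 + R4 = 58.30 MΩ.
R2 ‖ (R3+R4) = 26.53 MΩ.
So V_A = 14.9 × 0.8785 = 13.09 V.
V_B = V_A × 0.8954 = 11.72 V.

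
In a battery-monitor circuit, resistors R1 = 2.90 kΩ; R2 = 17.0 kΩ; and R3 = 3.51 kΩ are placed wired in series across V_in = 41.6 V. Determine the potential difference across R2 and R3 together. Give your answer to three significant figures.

V ≈ 36.4 V

ΣR = 2.90 + 17.0 + 3.51 = 23.41 kΩ.
R_{R2..R3} = 17.0 + 3.51 = 20.51 kΩ.
By the voltage-divider rule, V = 41.6 × 20.51/23.41 = 36.45 V.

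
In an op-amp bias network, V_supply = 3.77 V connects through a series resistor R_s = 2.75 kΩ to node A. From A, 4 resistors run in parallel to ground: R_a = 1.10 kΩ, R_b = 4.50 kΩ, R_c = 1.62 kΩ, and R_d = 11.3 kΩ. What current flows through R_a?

I ≈ 0.566 mA

Parallel bank: R_p = 1/(1/1.10 + 1/4.50 + 1/1.62 + 1/11.3) = 0.5443 kΩ.
V_A by voltage divider: V_A = 3.77 × 0.5443/(2.75 + 0.5443) = 0.6229 V.
Branch current I = V_A/R_a = 0.6229/1.10 = 0.5663 mA.
(Equivalently: I_total = 1.144 mA, then current-divider fraction G_k/ΣG = 0.4949.)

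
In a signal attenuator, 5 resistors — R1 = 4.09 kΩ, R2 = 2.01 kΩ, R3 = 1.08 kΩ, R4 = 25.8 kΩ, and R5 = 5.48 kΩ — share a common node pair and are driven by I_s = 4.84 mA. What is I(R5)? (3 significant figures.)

Conductances: ΣG = 1/4.09 + 1/2.01 + 1/1.08 + 1/25.8 + 1/5.48 = 1.889 (1/kΩ).
Current divider: I(R5) = I_s · G_k/ΣG = 4.84 × (0.1825/1.889) = 4.84 × 0.09659 = 0.4675 mA.

I ≈ 0.468 mA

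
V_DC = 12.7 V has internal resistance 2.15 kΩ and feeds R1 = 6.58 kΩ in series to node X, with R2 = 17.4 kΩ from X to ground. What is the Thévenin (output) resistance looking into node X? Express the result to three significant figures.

R_th ≈ 5.81 kΩ

R1' = 2.15 + 6.58 = 8.730 kΩ (source resistance + R1).
Zeroing V_DC shorts the top of R1' to ground, so R_th = R1' ‖ R2 = 5.813 kΩ.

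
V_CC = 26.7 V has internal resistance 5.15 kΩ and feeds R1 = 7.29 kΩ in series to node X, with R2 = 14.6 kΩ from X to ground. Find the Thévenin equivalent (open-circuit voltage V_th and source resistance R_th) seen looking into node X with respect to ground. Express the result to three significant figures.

V_th ≈ 14.4 V, R_th ≈ 6.72 kΩ

R1' = 5.15 + 7.29 = 12.44 kΩ (source resistance + R1).
Open-circuit (no load on X): V_th = V_CC · R2/(R1' + R2) = 26.7 × 14.6/(12.44 + 14.6) = 14.42 V.
Zeroing V_CC shorts the top of R1' to ground, so R_th = R1' ‖ R2 = 6.717 kΩ.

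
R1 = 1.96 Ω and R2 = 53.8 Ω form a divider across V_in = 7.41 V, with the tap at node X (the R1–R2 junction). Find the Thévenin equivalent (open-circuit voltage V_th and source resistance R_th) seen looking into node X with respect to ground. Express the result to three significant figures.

With X open, the divider is unloaded: V_th = 7.41 × 53.8/55.76 = 7.150 V.
With V_in suppressed (replaced by a short), R_th = R1 ‖ R2 = (1.960 × 53.8)/(1.960 + 53.8) = 1.891 Ω.

V_th ≈ 7.15 V, R_th ≈ 1.89 Ω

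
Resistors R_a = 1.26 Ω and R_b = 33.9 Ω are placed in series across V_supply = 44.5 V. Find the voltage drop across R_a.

V ≈ 1.59 V

Total series resistance ΣR = 1.26 + 33.9 = 35.16 Ω.
Voltage divider: V = V_supply · (1.260 / 35.16) = 44.5 × 0.03584 = 1.595 V.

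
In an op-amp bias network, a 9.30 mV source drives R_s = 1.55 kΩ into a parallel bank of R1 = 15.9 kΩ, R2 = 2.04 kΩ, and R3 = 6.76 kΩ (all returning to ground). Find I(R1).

I ≈ 0.280 µA

Combine the parallel branches: R_p = (1/15.9 + 1/2.04 + 1/6.76)⁻¹ = 1.426 kΩ.
V_A by voltage divider: V_A = 9.30 × 1.426/(1.55 + 1.426) = 4.457 mV.
Branch current I = V_A/R1 = 4.457/15.9 = 0.2803 µA.
(Equivalently: I_total = 3.124 µA, then current-divider fraction G_k/ΣG = 0.08972.)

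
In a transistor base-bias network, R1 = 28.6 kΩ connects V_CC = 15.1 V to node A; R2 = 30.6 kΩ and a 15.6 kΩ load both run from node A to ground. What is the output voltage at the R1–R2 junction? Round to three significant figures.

First combine the lower leg with the load: R2 ‖ R_L = 10.33 kΩ.
Now apply the divider: V_out = 15.1 × 0.2654 = 4.007 V.

V_out ≈ 4.01 V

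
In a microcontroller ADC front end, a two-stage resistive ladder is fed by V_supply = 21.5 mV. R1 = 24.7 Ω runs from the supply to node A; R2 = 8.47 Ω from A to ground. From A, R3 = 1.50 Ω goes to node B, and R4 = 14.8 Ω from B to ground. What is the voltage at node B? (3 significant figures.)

Looking into the second stage from A: R3 + R4 = 16.30 Ω appears in parallel with R2.
Effective lower resistance at A: R2 ‖ 16.30 = 5.574 Ω.
First divider: V_A = V_supply · 5.574/(24.7 + 5.574) = 3.958 mV.
Then the unloaded second divider: V_B = V_A × R4/(R3+R4) = 3.958 × 0.9080 = 3.594 mV.

V_B ≈ 3.59 mV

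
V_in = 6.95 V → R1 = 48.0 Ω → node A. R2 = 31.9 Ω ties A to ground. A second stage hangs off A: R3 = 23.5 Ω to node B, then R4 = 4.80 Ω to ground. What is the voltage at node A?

Looking into the second stage from A: R3 + R4 = 28.30 Ω appears in parallel with R2.
R2 ‖ (R3+R4) = 15.00 Ω.
V_A = 6.95 × 15.00/(48.0 + 15.00) = 1.654 V.

V_A ≈ 1.65 V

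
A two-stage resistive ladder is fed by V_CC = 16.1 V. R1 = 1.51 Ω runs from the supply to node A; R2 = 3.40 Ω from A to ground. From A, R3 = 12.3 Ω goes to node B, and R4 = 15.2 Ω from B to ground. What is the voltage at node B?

The second stage (R3 + R4 = 27.50 Ω) loads node A in parallel with R2.
Effective lower resistance at A: R2 ‖ 27.50 = 3.026 Ω.
First divider: V_A = V_CC · 3.026/(1.51 + 3.026) = 10.74 V.
Stage 2 is unloaded, so V_B = V_A · R4/(R3+R4) = 10.74 × 15.2/27.50 = 5.936 V.

V_B ≈ 5.94 V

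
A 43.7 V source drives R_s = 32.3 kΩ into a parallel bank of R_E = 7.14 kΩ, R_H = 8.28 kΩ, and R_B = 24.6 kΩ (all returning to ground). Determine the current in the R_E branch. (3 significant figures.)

I ≈ 0.570 mA

Combine the parallel branches: R_p = (1/7.14 + 1/8.28 + 1/24.6)⁻¹ = 3.317 kΩ.
V_A by voltage divider: V_A = 43.7 × 3.317/(32.3 + 3.317) = 4.070 V.
I(R_E) = V_A / R_E = 4.070/7.14 = 0.5700 mA.
(Equivalently: I_total = 1.227 mA, then current-divider fraction G_k/ΣG = 0.4646.)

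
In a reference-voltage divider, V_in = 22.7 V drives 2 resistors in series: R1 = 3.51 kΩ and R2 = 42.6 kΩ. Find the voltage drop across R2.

ΣR = 3.51 + 42.6 = 46.11 kΩ.
Voltage divider: V = V_in · (42.60 / 46.11) = 22.7 × 0.9239 = 20.97 V.

V ≈ 21.0 V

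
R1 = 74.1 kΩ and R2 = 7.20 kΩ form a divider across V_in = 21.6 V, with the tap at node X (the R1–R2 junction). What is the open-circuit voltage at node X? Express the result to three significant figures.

V_th ≈ 1.91 V

V_th is the unloaded tap voltage: V_in · R2/(R1+R2) = 21.6 × 0.08856 = 1.913 V.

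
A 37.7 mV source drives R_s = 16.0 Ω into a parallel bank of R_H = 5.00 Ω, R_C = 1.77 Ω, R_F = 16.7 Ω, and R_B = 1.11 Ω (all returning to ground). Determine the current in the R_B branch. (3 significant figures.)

I ≈ 1.19 mA

Parallel bank: R_p = 1/(1/5.00 + 1/1.77 + 1/16.7 + 1/1.11) = 0.5795 Ω.
Node voltage V_A = V_s · R_p/(R_s + R_p) = 37.7 × 0.03495 = 1.318 mV.
Branch current I = V_A/R_B = 1.318/1.11 = 1.187 mA.
(Check via current divider: I_total = 2.274 mA; share G_k/ΣG = 0.5220 → same result.)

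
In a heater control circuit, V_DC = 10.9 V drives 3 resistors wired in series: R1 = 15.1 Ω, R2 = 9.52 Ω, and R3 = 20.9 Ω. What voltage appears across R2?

V ≈ 2.28 V

Series total: ΣR = 15.1 + 9.52 + 20.9 = 45.52 Ω.
Voltage divider: V = V_DC · (9.520 / 45.52) = 10.9 × 0.2091 = 2.280 V.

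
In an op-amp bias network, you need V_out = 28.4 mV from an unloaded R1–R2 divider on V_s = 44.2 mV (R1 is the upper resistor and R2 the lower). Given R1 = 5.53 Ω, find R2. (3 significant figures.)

R2 ≈ 9.94 Ω

V_out/V_s = R2/(R1+R2) = 0.6425.
Rearranging, R2 = R1·k/(1−k) = 5.53 × 1.797 = 9.940 Ω.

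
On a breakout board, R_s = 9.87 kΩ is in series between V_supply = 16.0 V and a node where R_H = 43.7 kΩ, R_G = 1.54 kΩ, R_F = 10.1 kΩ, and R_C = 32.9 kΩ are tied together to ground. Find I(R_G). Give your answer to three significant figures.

I ≈ 1.17 mA

Combine the parallel branches: R_p = (1/43.7 + 1/1.54 + 1/10.1 + 1/32.9)⁻¹ = 1.247 kΩ.
V_A by voltage divider: V_A = 16.0 × 1.247/(9.87 + 1.247) = 1.795 V.
I(R_G) = V_A / R_G = 1.795/1.54 = 1.166 mA.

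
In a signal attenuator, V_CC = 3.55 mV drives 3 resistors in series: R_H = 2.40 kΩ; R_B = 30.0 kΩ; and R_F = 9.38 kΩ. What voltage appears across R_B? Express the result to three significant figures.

V ≈ 2.55 mV

Total series resistance ΣR = 2.40 + 30.0 + 9.38 = 41.78 kΩ.
Voltage divider: V = V_CC · (30.00 / 41.78) = 3.55 × 0.7180 = 2.549 mV.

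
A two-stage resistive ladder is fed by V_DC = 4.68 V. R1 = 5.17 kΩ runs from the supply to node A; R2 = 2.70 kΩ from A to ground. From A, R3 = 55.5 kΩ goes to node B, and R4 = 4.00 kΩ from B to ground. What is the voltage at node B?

V_B ≈ 0.105 V

Node A sees R2 in parallel with the series input of stage 2, R3 + R4 = 59.50 kΩ.
Effective lower resistance at A: R2 ‖ 59.50 = 2.583 kΩ.
So V_A = 4.68 × 0.3331 = 1.559 V.
Then the unloaded second divider: V_B = V_A × R4/(R3+R4) = 1.559 × 0.06723 = 0.1048 V.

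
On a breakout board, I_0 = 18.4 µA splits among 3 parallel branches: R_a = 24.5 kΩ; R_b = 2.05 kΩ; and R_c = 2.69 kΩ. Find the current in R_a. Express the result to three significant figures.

ΣG = 1/24.5 + 1/2.05 + 1/2.69 = 0.9004.
Current divider: I(R_a) = I_0 · G_k/ΣG = 18.4 × (0.04082/0.9004) = 18.4 × 0.04533 = 0.8341 µA.

I ≈ 0.834 µA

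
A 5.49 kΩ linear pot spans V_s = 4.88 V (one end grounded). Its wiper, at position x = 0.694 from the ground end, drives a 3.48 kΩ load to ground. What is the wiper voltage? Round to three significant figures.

V_out ≈ 2.54 V

Lower segment x·R_p = 3.810 kΩ; upper segment (1−x)·R_p = 1.680 kΩ.
Lower segment in parallel with the load: 3.810 ‖ 3.48 = 1.819 kΩ.
Then V_out = V_s · 1.819/(1.680 + 1.819) = 2.537 V.
(Unloaded: V_out = x·V_s = 3.39 V.)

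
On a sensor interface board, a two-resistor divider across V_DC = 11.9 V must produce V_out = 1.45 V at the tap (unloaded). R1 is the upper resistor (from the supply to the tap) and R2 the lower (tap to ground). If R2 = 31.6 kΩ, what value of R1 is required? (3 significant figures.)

V_out/V_DC = R2/(R1+R2) = 0.1218.
Rearranging, R1 = R2·(1−k)/k = 31.6 × 7.207 = 227.7 kΩ.

R1 ≈ 228 kΩ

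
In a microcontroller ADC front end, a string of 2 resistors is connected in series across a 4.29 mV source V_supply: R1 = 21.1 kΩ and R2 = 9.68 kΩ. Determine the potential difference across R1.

ΣR = 21.1 + 9.68 = 30.78 kΩ.
Voltage divider: V = V_supply · (21.10 / 30.78) = 4.29 × 0.6855 = 2.941 mV.

V ≈ 2.94 mV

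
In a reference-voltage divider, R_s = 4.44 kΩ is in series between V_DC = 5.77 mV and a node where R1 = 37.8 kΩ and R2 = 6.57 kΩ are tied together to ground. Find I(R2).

Equivalent of the parallel group: R_p = 5.597 kΩ.
V_A = 5.77 × 5.597/10.04 = 3.218 mV.
Branch current I = V_A/R2 = 3.218/6.57 = 0.4897 µA.
(Check via current divider: I_total = 0.5749 µA; share G_k/ΣG = 0.8519 → same result.)

I ≈ 0.490 µA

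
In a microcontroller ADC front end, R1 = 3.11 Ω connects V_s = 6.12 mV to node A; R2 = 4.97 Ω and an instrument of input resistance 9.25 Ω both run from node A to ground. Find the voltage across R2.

V_out ≈ 3.12 mV

The load sits in parallel with R2, giving an effective lower resistance R2' = R2·R_L/(R2+R_L) = 3.233 Ω.
Now apply the divider: V_out = 6.12 × 0.5097 = 3.119 mV.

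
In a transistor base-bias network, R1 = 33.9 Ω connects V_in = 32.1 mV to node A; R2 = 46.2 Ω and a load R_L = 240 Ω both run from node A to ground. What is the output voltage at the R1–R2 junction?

First combine the lower leg with the load: R2 ‖ R_L = 38.74 Ω.
Then V_out = V_in · R2'/(R1 + R2') = 32.1 × 38.74/72.64 = 17.12 mV.

V_out ≈ 17.1 mV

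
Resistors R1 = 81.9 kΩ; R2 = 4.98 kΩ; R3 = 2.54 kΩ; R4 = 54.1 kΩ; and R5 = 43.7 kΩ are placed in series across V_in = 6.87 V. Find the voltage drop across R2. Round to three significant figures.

ΣR = 81.9 + 4.98 + 2.54 + 54.1 + 43.7 = 187.2 kΩ.
By the voltage-divider rule, V = 6.87 × 4.980/187.2 = 0.1827 V.

V ≈ 0.183 V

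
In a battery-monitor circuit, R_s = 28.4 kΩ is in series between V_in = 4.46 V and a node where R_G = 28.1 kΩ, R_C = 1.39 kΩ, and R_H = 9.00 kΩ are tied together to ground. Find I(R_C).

I ≈ 0.125 mA

Equivalent of the parallel group: R_p = 1.155 kΩ.
Node voltage V_A = V_in · R_p/(R_s + R_p) = 4.46 × 0.03907 = 0.1742 V.
Branch current I = V_A/R_C = 0.1742/1.39 = 0.1253 mA.
(Check via current divider: I_total = 0.1509 mA; share G_k/ΣG = 0.8306 → same result.)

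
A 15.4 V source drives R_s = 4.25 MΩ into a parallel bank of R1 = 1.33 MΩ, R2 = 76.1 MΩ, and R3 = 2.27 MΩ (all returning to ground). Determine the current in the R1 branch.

Equivalent of the parallel group: R_p = 0.8295 MΩ.
V_A = 15.4 × 0.8295/5.079 = 2.515 V.
Branch current I = V_A/R1 = 2.515/1.33 = 1.891 µA.

I ≈ 1.89 µA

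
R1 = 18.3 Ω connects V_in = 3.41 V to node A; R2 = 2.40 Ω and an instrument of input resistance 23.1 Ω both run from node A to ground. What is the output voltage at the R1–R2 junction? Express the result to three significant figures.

The load sits in parallel with R2, giving an effective lower resistance R2' = R2·R_L/(R2+R_L) = 2.174 Ω.
Then V_out = V_in · R2'/(R1 + R2') = 3.41 × 2.174/20.47 = 0.3621 V.

V_out ≈ 0.362 V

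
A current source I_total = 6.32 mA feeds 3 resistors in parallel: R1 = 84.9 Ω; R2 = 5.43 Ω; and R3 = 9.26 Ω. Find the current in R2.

I ≈ 3.83 mA

Conductances: ΣG = 1/84.9 + 1/5.43 + 1/9.26 = 0.3039 (1/Ω).
By the current-divider rule, I = I_total · G_k/ΣG = 6.32 × 0.6059 = 3.829 mA.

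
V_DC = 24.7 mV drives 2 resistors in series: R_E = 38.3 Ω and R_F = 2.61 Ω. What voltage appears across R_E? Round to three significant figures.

V ≈ 23.1 mV

ΣR = 38.3 + 2.61 = 40.91 Ω.
V = V_DC · R/ΣR = 24.7 × 0.9362 = 23.12 mV.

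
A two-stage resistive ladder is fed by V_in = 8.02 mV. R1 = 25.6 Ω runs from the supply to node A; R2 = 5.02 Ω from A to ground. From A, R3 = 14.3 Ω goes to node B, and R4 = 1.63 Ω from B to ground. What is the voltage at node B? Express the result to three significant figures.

V_B ≈ 0.106 mV

Node A sees R2 in parallel with the series input of stage 2, R3 + R4 = 15.93 Ω.
R2 ‖ (R3+R4) = 3.817 Ω.
V_A = 8.02 × 3.817/(25.6 + 3.817) = 1.041 mV.
V_B = V_A × 0.1023 = 0.1065 mV.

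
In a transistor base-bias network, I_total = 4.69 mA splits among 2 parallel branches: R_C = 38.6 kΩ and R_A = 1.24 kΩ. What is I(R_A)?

Two-branch current divider: I_k = I_total · R_other/(R_1 + R_2).
I(R_A) = 4.69 × 38.6/(38.6 + 1.24) = 4.69 × 0.9689 = 4.544 mA.

I ≈ 4.54 mA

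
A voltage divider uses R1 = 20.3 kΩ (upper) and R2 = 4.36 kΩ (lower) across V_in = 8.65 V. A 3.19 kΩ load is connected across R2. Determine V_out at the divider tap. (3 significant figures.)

R2 ‖ R_L = (4.36 × 3.19)/(4.36 + 3.19) = 1.842 kΩ.
Then V_out = V_in · R2'/(R1 + R2') = 8.65 × 1.842/22.14 = 0.7197 V.

V_out ≈ 0.720 V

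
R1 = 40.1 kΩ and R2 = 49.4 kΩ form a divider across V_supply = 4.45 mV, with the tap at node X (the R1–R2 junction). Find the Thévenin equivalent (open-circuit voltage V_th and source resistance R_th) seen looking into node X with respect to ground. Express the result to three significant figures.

V_th ≈ 2.46 mV, R_th ≈ 22.1 kΩ

V_th is the unloaded tap voltage: V_supply · R2/(R1+R2) = 4.45 × 0.5520 = 2.456 mV.
With V_supply suppressed (replaced by a short), R_th = R1 ‖ R2 = (40.10 × 49.4)/(40.10 + 49.4) = 22.13 kΩ.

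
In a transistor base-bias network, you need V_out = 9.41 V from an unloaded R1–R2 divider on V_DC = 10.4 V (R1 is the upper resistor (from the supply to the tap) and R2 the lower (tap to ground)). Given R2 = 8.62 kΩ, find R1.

R1 ≈ 0.907 kΩ

V_out/V_DC = R2/(R1+R2) = 0.9048.
R1 = R2·(1/k − 1) = 8.62 × 0.1052 = 0.9069 kΩ.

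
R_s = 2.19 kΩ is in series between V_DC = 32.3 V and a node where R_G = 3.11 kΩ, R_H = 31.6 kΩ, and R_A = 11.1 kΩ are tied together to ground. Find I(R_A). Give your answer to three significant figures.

I ≈ 1.48 mA

Combine the parallel branches: R_p = (1/3.11 + 1/31.6 + 1/11.1)⁻¹ = 2.256 kΩ.
Node voltage V_A = V_DC · R_p/(R_s + R_p) = 32.3 × 0.5074 = 16.39 V.
Branch current I = V_A/R_A = 16.39/11.1 = 1.477 mA.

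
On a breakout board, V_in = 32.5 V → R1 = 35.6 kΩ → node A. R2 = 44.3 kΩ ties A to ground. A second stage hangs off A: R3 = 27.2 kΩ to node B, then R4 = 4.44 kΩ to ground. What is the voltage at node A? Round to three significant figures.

Node A sees R2 in parallel with the series input of stage 2, R3 + R4 = 31.64 kΩ.
Effective lower resistance at A: R2 ‖ 31.64 = 18.46 kΩ.
So V_A = 32.5 × 0.3414 = 11.10 V.

V_A ≈ 11.1 V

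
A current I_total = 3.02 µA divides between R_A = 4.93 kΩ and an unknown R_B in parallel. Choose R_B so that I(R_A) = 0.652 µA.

R_B ≈ 1.36 kΩ

Two-branch current divider: I_A = I_total · R_B/(R_A + R_B).
0.652/3.02 = R_B/(R_A + R_B) → R_B = R_A · (0.2159)/(1 − 0.2159) = 4.93 × 0.2753 = 1.357 kΩ.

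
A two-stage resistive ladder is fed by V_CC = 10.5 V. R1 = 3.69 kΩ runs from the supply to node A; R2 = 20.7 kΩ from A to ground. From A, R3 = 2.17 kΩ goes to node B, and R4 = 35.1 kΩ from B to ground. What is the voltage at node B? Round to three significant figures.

Looking into the second stage from A: R3 + R4 = 37.27 kΩ appears in parallel with R2.
R2 ‖ (R3+R4) = 13.31 kΩ.
So V_A = 10.5 × 0.7829 = 8.221 V.
Then the unloaded second divider: V_B = V_A × R4/(R3+R4) = 8.221 × 0.9418 = 7.742 V.

V_B ≈ 7.74 V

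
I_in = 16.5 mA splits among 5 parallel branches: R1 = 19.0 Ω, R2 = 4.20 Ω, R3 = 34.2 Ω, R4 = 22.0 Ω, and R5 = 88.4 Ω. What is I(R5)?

I ≈ 0.495 mA

Conductances: ΣG = 1/19.0 + 1/4.20 + 1/34.2 + 1/22.0 + 1/88.4 = 0.3767 (1/Ω).
R5 takes the fraction G_k/ΣG = 0.01131/0.3767 = 0.03003, so I = 16.5 × 0.03003 = 0.4954 mA.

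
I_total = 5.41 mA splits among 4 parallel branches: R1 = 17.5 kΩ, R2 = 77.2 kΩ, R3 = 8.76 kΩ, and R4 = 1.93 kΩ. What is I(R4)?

Total conductance ΣG = 1/17.5 + 1/77.2 + 1/8.76 + 1/1.93 = 0.7024 (units of 1/kΩ).
Current divider: I(R4) = I_total · G_k/ΣG = 5.41 × (0.5181/0.7024) = 5.41 × 0.7377 = 3.991 mA.

I ≈ 3.99 mA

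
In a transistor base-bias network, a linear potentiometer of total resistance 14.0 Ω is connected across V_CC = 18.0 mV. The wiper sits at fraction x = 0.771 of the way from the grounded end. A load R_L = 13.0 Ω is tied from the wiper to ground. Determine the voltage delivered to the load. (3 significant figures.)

The pot divides into 3.206 Ω above the wiper and 10.79 Ω below.
(x·R_p) ‖ R_L = 5.897 Ω.
Then V_out = V_CC · 5.897/(3.206 + 5.897) = 11.66 mV.

V_out ≈ 11.7 mV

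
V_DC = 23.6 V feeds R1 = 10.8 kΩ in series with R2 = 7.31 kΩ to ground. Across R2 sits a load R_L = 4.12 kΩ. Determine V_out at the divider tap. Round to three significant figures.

First combine the lower leg with the load: R2 ‖ R_L = 2.635 kΩ.
Then V_out = V_DC · R2'/(R1 + R2') = 23.6 × 2.635/13.43 = 4.629 V.

V_out ≈ 4.63 V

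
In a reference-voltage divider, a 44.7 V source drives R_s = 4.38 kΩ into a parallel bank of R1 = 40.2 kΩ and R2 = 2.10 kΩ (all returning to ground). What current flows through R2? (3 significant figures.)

Parallel bank: R_p = 1/(1/40.2 + 1/2.10) = 1.996 kΩ.
V_A = 44.7 × 1.996/6.376 = 13.99 V.
Branch current I = V_A/R2 = 13.99/2.10 = 6.663 mA.
(Check via current divider: I_total = 7.011 mA; share G_k/ΣG = 0.9504 → same result.)

I ≈ 6.66 mA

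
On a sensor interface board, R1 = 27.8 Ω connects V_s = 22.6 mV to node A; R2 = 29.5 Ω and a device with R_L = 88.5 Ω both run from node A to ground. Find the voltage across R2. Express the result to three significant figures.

First combine the lower leg with the load: R2 ‖ R_L = 22.12 Ω.
Voltage divider with the loaded lower leg: V_out = 22.6 × 22.12/(27.8 + 22.12) = 22.6 × 0.4432 = 10.02 mV.

V_out ≈ 10.0 mV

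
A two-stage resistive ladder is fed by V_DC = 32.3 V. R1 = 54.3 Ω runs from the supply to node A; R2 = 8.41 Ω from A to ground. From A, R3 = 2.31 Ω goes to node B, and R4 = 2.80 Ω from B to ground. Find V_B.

Looking into the second stage from A: R3 + R4 = 5.110 Ω appears in parallel with R2.
Effective lower resistance at A: R2 ‖ 5.110 = 3.179 Ω.
V_A = 32.3 × 3.179/(54.3 + 3.179) = 1.786 V.
V_B = V_A × 0.5479 = 0.9788 V.

V_B ≈ 0.979 V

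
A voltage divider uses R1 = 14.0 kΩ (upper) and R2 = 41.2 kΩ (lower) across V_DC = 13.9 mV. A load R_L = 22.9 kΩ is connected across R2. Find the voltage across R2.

V_out ≈ 7.12 mV

R2 ‖ R_L = (41.2 × 22.9)/(41.2 + 22.9) = 14.72 kΩ.
Voltage divider with the loaded lower leg: V_out = 13.9 × 14.72/(14.0 + 14.72) = 13.9 × 0.5125 = 7.124 mV.
(Unloaded it would be 10.4 mV; the load pulls it down.)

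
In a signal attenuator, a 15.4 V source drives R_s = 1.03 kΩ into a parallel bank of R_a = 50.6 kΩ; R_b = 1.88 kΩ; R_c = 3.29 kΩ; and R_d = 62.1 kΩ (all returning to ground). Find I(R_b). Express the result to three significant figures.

I ≈ 4.32 mA

Parallel bank: R_p = 1/(1/50.6 + 1/1.88 + 1/3.29 + 1/62.1) = 1.147 kΩ.
Node voltage V_A = V_supply · R_p/(R_s + R_p) = 15.4 × 0.5269 = 8.114 V.
I(R_b) = V_A / R_b = 8.114/1.88 = 4.316 mA.
(Equivalently: I_total = 7.073 mA, then current-divider fraction G_k/ΣG = 0.6102.)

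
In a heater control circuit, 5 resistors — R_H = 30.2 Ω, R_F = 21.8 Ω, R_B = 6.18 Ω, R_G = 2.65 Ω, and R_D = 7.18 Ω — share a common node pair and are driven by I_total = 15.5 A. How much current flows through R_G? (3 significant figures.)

I ≈ 7.72 A

Total conductance ΣG = 1/30.2 + 1/21.8 + 1/6.18 + 1/2.65 + 1/7.18 = 0.7574 (units of 1/Ω).
Current divider: I(R_G) = I_total · G_k/ΣG = 15.5 × (0.3774/0.7574) = 15.5 × 0.4982 = 7.722 A.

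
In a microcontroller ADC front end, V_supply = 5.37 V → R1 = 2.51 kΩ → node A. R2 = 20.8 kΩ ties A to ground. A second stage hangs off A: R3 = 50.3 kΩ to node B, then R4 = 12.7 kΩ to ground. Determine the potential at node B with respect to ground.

V_B ≈ 0.933 V

Node A sees R2 in parallel with the series input of stage 2, R3 + R4 = 63.00 kΩ.
R2 ‖ (R3+R4) = 15.64 kΩ.
First divider: V_A = V_supply · 15.64/(2.51 + 15.64) = 4.627 V.
V_B = V_A × 0.2016 = 0.9328 V.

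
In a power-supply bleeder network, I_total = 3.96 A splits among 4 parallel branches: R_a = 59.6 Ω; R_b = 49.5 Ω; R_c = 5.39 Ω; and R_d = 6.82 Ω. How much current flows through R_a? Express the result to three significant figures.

Total conductance ΣG = 1/59.6 + 1/49.5 + 1/5.39 + 1/6.82 = 0.3691 (units of 1/Ω).
Current divider: I(R_a) = I_total · G_k/ΣG = 3.96 × (0.01678/0.3691) = 3.96 × 0.04545 = 0.1800 A.

I ≈ 0.180 A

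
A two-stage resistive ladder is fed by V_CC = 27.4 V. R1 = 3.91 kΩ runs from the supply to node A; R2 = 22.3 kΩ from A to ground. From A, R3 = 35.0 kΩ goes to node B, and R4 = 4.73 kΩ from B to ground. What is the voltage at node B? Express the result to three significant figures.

V_B ≈ 2.56 V

Node A sees R2 in parallel with the series input of stage 2, R3 + R4 = 39.73 kΩ.
R2 ‖ (R3+R4) = 14.28 kΩ.
So V_A = 27.4 × 0.7851 = 21.51 V.
Stage 2 is unloaded, so V_B = V_A · R4/(R3+R4) = 21.51 × 4.73/39.73 = 2.561 V.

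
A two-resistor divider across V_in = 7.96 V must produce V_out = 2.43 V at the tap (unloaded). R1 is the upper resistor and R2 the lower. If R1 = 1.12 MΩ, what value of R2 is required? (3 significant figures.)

R2 ≈ 0.492 MΩ

Required fraction k = V_out/V_in = 0.3053.
Rearranging, R2 = R1·k/(1−k) = 1.12 × 0.4394 = 0.4922 MΩ.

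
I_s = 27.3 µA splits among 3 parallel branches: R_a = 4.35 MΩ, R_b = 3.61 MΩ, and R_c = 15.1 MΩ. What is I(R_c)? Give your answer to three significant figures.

ΣG = 1/4.35 + 1/3.61 + 1/15.1 = 0.5731.
By the current-divider rule, I = I_s · G_k/ΣG = 27.3 × 0.1156 = 3.155 µA.

I ≈ 3.15 µA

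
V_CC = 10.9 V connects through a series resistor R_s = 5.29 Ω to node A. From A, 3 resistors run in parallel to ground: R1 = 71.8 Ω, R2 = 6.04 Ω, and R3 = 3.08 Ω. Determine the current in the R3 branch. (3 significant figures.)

I ≈ 0.965 A

Combine the parallel branches: R_p = (1/71.8 + 1/6.04 + 1/3.08)⁻¹ = 1.983 Ω.
V_A by voltage divider: V_A = 10.9 × 1.983/(5.29 + 1.983) = 2.972 V.
Branch current I = V_A/R3 = 2.972/3.08 = 0.9651 A.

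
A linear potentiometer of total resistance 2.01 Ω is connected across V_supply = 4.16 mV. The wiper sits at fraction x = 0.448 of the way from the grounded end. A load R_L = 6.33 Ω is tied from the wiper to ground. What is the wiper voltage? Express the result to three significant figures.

V_out ≈ 1.73 mV

The pot divides into 1.110 Ω above the wiper and 0.9005 Ω below.
(x·R_p) ‖ R_L = 0.7883 Ω.
Then V_out = V_supply · 0.7883/(1.110 + 0.7883) = 1.728 mV.
(Unloaded: V_out = x·V_supply = 1.86 mV.)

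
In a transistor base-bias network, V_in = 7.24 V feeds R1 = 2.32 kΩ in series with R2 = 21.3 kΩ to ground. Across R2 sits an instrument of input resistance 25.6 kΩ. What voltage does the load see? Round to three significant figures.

The load sits in parallel with R2, giving an effective lower resistance R2' = R2·R_L/(R2+R_L) = 11.63 kΩ.
Voltage divider with the loaded lower leg: V_out = 7.24 × 11.63/(2.32 + 11.63) = 7.24 × 0.8336 = 6.036 V.

V_out ≈ 6.04 V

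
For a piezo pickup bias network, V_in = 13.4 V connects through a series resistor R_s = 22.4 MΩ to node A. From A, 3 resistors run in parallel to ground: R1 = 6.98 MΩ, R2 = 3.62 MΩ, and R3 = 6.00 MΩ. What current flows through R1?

I ≈ 0.136 µA

Equivalent of the parallel group: R_p = 1.706 MΩ.
V_A by voltage divider: V_A = 13.4 × 1.706/(22.4 + 1.706) = 0.9483 V.
I(R1) = V_A / R1 = 0.9483/6.98 = 0.1359 µA.
(Check via current divider: I_total = 0.5559 µA; share G_k/ΣG = 0.2444 → same result.)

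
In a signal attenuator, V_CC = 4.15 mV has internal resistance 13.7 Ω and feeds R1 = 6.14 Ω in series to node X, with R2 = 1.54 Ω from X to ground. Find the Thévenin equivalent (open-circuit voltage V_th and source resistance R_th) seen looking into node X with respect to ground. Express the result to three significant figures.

V_th ≈ 0.299 mV, R_th ≈ 1.43 Ω

R1' = 13.7 + 6.14 = 19.84 Ω (source resistance + R1).
Open-circuit (no load on X): V_th = V_CC · R2/(R1' + R2) = 4.15 × 1.54/(19.84 + 1.54) = 0.2989 mV.
With V_CC suppressed (replaced by a short), R_th = R1' ‖ R2 = (19.84 × 1.54)/(19.84 + 1.54) = 1.429 Ω.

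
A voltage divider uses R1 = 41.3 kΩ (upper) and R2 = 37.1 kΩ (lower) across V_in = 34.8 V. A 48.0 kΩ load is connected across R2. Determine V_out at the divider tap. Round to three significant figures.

V_out ≈ 11.7 V

R2 ‖ R_L = (37.1 × 48.0)/(37.1 + 48.0) = 20.93 kΩ.
Now apply the divider: V_out = 34.8 × 0.3363 = 11.70 V.
(Unloaded it would be 16.5 V; the load pulls it down.)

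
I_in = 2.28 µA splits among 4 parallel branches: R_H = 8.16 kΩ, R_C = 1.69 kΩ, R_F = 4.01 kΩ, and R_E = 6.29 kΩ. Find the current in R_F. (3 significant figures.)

I ≈ 0.506 µA

Conductances: ΣG = 1/8.16 + 1/1.69 + 1/4.01 + 1/6.29 = 1.123 (1/kΩ).
Current divider: I(R_F) = I_in · G_k/ΣG = 2.28 × (0.2494/1.123) = 2.28 × 0.2221 = 0.5065 µA.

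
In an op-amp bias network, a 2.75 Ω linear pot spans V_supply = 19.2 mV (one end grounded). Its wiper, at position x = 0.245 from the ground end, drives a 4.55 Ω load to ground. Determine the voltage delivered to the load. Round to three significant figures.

The pot divides into 2.076 Ω above the wiper and 0.6737 Ω below.
R_L loads the lower segment: effective lower R = 0.5869 Ω.
V_out = 19.2 × 0.5869/(2.076 + 0.5869) = 4.231 mV.

V_out ≈ 4.23 mV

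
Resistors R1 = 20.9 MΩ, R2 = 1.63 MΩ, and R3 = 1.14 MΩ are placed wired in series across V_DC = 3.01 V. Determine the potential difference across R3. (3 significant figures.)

V ≈ 0.145 V

ΣR = 20.9 + 1.63 + 1.14 = 23.67 MΩ.
V = V_DC · R/ΣR = 3.01 × 0.04816 = 0.1450 V.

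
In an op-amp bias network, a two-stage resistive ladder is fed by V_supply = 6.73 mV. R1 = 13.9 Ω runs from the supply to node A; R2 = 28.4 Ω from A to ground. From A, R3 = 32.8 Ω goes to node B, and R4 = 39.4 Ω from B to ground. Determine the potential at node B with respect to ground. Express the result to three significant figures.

Node A sees R2 in parallel with the series input of stage 2, R3 + R4 = 72.20 Ω.
R2 ‖ (R3+R4) = 20.38 Ω.
V_A = 6.73 × 20.38/(13.9 + 20.38) = 4.001 mV.
Stage 2 is unloaded, so V_B = V_A · R4/(R3+R4) = 4.001 × 39.4/72.20 = 2.184 mV.

V_B ≈ 2.18 mV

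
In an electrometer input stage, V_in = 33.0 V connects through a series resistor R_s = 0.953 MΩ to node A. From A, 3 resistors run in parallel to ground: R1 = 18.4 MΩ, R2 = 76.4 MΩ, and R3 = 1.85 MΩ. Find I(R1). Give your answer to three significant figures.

Combine the parallel branches: R_p = (1/18.4 + 1/76.4 + 1/1.85)⁻¹ = 1.645 MΩ.
V_A = 33.0 × 1.645/2.598 = 20.89 V.
I(R1) = V_A / R1 = 20.89/18.4 = 1.136 µA.
(Equivalently: I_total = 12.70 µA, then current-divider fraction G_k/ΣG = 0.08939.)

I ≈ 1.14 µA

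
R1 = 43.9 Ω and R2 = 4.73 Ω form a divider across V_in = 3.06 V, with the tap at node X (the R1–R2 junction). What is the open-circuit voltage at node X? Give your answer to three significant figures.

With X open, the divider is unloaded: V_th = 3.06 × 4.73/48.63 = 0.2976 V.

V_th ≈ 0.298 V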